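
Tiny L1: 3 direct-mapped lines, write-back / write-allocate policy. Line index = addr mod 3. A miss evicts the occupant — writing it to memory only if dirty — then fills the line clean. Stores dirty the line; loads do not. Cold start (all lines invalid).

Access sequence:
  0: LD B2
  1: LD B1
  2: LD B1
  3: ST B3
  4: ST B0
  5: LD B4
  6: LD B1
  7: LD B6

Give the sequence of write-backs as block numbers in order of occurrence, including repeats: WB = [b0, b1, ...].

WB = [3, 0]

0: R B2 -> L2 miss  d=-]
1: R B1 -> L1 miss  d=-]
2: R B1 -> L1 hit  d=-]
3: W B3 -> L0 miss  d=D]
4: W B0 -> L0 miss wb->B3  d=D]
5: R B4 -> L1 miss  d=-]
6: R B1 -> L1 miss  d=-]
7: R B6 -> L0 miss wb->B0  d=-]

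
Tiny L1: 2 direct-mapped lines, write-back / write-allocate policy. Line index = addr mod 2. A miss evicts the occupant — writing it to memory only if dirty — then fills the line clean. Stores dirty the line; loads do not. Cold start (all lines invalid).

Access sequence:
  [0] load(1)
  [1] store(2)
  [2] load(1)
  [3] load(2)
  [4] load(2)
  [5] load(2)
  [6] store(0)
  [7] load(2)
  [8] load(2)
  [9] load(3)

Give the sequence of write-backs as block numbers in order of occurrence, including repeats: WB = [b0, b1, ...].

0: R B1 -> L1 miss  d=-]
1: W B2 -> L0 miss  d=D]
2: R B1 -> L1 hit  d=-]
3: R B2 -> L0 hit  d=D]
4: R B2 -> L0 hit  d=D]
5: R B2 -> L0 hit  d=D]
6: W B0 -> L0 miss wb->B2  d=D]
7: R B2 -> L0 miss wb->B0  d=-]
8: R B2 -> L0 hit  d=-]
9: R B3 -> L1 miss  d=-]

WB = [2, 0]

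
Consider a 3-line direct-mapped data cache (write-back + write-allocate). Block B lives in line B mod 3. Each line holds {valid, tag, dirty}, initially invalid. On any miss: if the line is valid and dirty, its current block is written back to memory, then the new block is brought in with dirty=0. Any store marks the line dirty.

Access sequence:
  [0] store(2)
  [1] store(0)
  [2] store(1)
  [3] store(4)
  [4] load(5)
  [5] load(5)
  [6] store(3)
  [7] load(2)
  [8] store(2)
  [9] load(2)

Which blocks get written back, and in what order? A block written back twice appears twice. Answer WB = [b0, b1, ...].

0: W B2 → L2 miss [D]
1: W B0 → L0 miss [D]
2: W B1 → L1 miss [D]
3: W B4 → L1 miss wb→B1 [D]
4: R B5 → L2 miss wb→B2 [-]
5: R B5 → L2 hit [-]
6: W B3 → L0 miss wb→B0 [D]
7: R B2 → L2 miss [-]
8: W B2 → L2 hit [D]
9: R B2 → L2 hit [D]

WB = [1, 2, 0]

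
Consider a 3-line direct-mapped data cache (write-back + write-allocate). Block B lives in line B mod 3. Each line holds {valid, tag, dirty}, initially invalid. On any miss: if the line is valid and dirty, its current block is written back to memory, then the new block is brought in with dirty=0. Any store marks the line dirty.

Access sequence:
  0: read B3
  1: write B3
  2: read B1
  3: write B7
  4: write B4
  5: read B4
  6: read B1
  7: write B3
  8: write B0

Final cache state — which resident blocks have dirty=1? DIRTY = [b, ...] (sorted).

0: R B3 → L0 miss [-]
1: W B3 → L0 hit [D]
2: R B1 → L1 miss [-]
3: W B7 → L1 miss [D]
4: W B4 → L1 miss wb→B7 [D]
5: R B4 → L1 hit [D]
6: R B1 → L1 miss wb→B4 [-]
7: W B3 → L0 hit [D]
8: W B0 → L0 miss wb→B3 [D]

DIRTY = [0]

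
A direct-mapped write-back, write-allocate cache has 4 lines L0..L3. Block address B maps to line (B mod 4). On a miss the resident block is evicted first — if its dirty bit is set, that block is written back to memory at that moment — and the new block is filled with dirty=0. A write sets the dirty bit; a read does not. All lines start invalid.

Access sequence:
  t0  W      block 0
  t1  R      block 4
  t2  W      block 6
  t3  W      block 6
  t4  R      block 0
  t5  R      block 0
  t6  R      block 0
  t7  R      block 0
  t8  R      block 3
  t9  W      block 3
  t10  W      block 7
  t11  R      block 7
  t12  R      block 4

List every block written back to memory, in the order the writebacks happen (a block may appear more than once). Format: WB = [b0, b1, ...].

  0 | W B0 → L0 miss [D]
  1 | R B4 → L0 miss wb→B0 [-]
  2 | W B6 → L2 miss [D]
  3 | W B6 → L2 hit [D]
  4 | R B0 → L0 miss [-]
  5 | R B0 → L0 hit [-]
  6 | R B0 → L0 hit [-]
  7 | R B0 → L0 hit [-]
  8 | R B3 → L3 miss [-]
  9 | W B3 → L3 hit [D]
  10 | W B7 → L3 miss wb→B3 [D]
  11 | R B7 → L3 hit [D]
  12 | R B4 → L0 miss [-]

WB = [0, 3]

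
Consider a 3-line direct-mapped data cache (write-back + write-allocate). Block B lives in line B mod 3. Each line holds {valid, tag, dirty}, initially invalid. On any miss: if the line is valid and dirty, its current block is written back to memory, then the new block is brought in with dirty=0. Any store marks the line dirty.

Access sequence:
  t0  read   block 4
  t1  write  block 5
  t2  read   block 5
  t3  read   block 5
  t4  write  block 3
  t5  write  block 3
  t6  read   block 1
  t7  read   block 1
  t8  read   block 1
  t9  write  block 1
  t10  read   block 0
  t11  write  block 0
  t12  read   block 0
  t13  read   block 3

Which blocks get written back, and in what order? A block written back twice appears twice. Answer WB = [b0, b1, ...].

WB = [3, 0]

0: R B4 -> L1 miss  d=-]
1: W B5 -> L2 miss  d=D]
2: R B5 -> L2 hit  d=D]
3: R B5 -> L2 hit  d=D]
4: W B3 -> L0 miss  d=D]
5: W B3 -> L0 hit  d=D]
6: R B1 -> L1 miss  d=-]
7: R B1 -> L1 hit  d=-]
8: R B1 -> L1 hit  d=-]
9: W B1 -> L1 hit  d=D]
10: R B0 -> L0 miss wb->B3  d=-]
11: W B0 -> L0 hit  d=D]
12: R B0 -> L0 hit  d=D]
13: R B3 -> L0 miss wb->B0  d=-]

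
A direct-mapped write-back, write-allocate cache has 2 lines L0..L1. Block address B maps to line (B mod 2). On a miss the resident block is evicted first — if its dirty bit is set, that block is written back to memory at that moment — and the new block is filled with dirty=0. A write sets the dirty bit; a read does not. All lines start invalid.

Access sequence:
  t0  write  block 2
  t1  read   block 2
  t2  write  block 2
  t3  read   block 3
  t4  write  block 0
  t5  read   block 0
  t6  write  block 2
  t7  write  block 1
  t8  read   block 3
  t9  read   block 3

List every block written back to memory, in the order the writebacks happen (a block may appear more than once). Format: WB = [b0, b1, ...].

0: W B2 → L0 miss [D]
1: R B2 → L0 hit [D]
2: W B2 → L0 hit [D]
3: R B3 → L1 miss [-]
4: W B0 → L0 miss wb→B2 [D]
5: R B0 → L0 hit [D]
6: W B2 → L0 miss wb→B0 [D]
7: W B1 → L1 miss [D]
8: R B3 → L1 miss wb→B1 [-]
9: R B3 → L1 hit [-]

WB = [2, 0, 1]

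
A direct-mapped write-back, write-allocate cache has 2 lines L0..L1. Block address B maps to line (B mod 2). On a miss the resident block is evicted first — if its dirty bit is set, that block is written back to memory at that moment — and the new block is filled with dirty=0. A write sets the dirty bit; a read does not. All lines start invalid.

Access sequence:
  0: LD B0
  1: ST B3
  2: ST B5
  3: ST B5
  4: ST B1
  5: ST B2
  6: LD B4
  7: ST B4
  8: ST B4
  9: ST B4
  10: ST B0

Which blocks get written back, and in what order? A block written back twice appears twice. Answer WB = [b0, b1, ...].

WB = [3, 5, 2, 4]

0: R B0 -> L0 miss  d=-]
1: W B3 -> L1 miss  d=D]
2: W B5 -> L1 miss wb->B3  d=D]
3: W B5 -> L1 hit  d=D]
4: W B1 -> L1 miss wb->B5  d=D]
5: W B2 -> L0 miss  d=D]
6: R B4 -> L0 miss wb->B2  d=-]
7: W B4 -> L0 hit  d=D]
8: W B4 -> L0 hit  d=D]
9: W B4 -> L0 hit  d=D]
10: W B0 -> L0 miss wb->B4  d=D]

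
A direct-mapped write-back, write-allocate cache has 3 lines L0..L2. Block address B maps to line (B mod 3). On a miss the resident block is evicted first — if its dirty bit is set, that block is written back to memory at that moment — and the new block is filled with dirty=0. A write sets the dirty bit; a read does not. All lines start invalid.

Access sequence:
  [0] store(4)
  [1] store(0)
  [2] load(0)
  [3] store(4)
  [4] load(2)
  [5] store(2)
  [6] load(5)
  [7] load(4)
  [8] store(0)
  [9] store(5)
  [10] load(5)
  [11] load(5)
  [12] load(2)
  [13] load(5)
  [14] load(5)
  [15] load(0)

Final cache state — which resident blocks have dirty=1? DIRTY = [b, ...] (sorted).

DIRTY = [0, 4]

0: W B4 → L1 miss [D]
1: W B0 → L0 miss [D]
2: R B0 → L0 hit [D]
3: W B4 → L1 hit [D]
4: R B2 → L2 miss [-]
5: W B2 → L2 hit [D]
6: R B5 → L2 miss wb→B2 [-]
7: R B4 → L1 hit [D]
8: W B0 → L0 hit [D]
9: W B5 → L2 hit [D]
10: R B5 → L2 hit [D]
11: R B5 → L2 hit [D]
12: R B2 → L2 miss wb→B5 [-]
13: R B5 → L2 miss [-]
14: R B5 → L2 hit [-]
15: R B0 → L0 hit [D]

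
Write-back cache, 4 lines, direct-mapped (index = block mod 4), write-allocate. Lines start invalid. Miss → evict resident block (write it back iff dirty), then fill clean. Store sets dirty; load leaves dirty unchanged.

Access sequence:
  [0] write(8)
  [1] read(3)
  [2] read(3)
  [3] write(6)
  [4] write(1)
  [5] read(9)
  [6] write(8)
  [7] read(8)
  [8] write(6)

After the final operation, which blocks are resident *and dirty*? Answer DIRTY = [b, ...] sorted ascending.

DIRTY = [6, 8]

  0 | W B8 → L0 miss [D]
  1 | R B3 → L3 miss [-]
  2 | R B3 → L3 hit [-]
  3 | W B6 → L2 miss [D]
  4 | W B1 → L1 miss [D]
  5 | R B9 → L1 miss wb→B1 [-]
  6 | W B8 → L0 hit [D]
  7 | R B8 → L0 hit [D]
  8 | W B6 → L2 hit [D]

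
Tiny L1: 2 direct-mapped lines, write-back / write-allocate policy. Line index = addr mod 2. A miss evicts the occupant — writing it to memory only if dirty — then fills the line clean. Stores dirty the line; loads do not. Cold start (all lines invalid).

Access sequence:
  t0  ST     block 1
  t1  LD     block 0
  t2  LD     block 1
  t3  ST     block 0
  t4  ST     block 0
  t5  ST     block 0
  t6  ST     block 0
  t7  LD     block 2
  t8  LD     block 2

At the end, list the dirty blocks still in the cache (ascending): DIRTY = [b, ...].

  0 | W B1 → L1 miss [D]
  1 | R B0 → L0 miss [-]
  2 | R B1 → L1 hit [D]
  3 | W B0 → L0 hit [D]
  4 | W B0 → L0 hit [D]
  5 | W B0 → L0 hit [D]
  6 | W B0 → L0 hit [D]
  7 | R B2 → L0 miss wb→B0 [-]
  8 | R B2 → L0 hit [-]

DIRTY = [1]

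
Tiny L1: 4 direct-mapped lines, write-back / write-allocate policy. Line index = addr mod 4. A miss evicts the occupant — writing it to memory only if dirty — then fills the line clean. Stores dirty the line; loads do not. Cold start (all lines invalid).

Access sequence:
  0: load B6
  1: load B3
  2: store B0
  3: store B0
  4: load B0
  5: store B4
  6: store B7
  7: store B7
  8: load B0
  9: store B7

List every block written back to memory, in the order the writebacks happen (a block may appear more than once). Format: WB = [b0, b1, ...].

WB = [0, 4]

  0 | R B6 → L2 miss [-]
  1 | R B3 → L3 miss [-]
  2 | W B0 → L0 miss [D]
  3 | W B0 → L0 hit [D]
  4 | R B0 → L0 hit [D]
  5 | W B4 → L0 miss wb→B0 [D]
  6 | W B7 → L3 miss [D]
  7 | W B7 → L3 hit [D]
  8 | R B0 → L0 miss wb→B4 [-]
  9 | W B7 → L3 hit [D]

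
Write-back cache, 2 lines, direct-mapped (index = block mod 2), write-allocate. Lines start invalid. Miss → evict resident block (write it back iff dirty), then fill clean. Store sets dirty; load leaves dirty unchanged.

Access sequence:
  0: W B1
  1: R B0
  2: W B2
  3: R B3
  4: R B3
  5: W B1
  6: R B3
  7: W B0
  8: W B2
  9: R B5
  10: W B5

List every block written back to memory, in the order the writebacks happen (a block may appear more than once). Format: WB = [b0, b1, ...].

WB = [1, 1, 2, 0]

0: W B1 → L1 miss [D]
1: R B0 → L0 miss [-]
2: W B2 → L0 miss [D]
3: R B3 → L1 miss wb→B1 [-]
4: R B3 → L1 hit [-]
5: W B1 → L1 miss [D]
6: R B3 → L1 miss wb→B1 [-]
7: W B0 → L0 miss wb→B2 [D]
8: W B2 → L0 miss wb→B0 [D]
9: R B5 → L1 miss [-]
10: W B5 → L1 hit [D]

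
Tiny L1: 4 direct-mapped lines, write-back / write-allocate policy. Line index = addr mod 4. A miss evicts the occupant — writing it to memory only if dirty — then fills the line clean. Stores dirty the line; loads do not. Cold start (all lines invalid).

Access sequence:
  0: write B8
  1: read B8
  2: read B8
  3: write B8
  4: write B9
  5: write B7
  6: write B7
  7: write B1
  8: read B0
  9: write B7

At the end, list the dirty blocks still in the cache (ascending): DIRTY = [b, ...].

DIRTY = [1, 7]

  0 | W B8 → L0 miss [D]
  1 | R B8 → L0 hit [D]
  2 | R B8 → L0 hit [D]
  3 | W B8 → L0 hit [D]
  4 | W B9 → L1 miss [D]
  5 | W B7 → L3 miss [D]
  6 | W B7 → L3 hit [D]
  7 | W B1 → L1 miss wb→B9 [D]
  8 | R B0 → L0 miss wb→B8 [-]
  9 | W B7 → L3 hit [D]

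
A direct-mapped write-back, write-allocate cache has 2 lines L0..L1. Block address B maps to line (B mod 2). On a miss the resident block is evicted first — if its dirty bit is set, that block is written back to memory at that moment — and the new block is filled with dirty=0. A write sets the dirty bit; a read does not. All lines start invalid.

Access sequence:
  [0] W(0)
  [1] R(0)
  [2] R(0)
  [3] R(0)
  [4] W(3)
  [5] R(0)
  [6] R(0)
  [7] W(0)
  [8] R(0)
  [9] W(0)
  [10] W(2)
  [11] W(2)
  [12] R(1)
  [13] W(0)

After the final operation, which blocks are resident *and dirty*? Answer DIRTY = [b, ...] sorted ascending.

DIRTY = [0]

  0 | W B0 → L0 miss [D]
  1 | R B0 → L0 hit [D]
  2 | R B0 → L0 hit [D]
  3 | R B0 → L0 hit [D]
  4 | W B3 → L1 miss [D]
  5 | R B0 → L0 hit [D]
  6 | R B0 → L0 hit [D]
  7 | W B0 → L0 hit [D]
  8 | R B0 → L0 hit [D]
  9 | W B0 → L0 hit [D]
  10 | W B2 → L0 miss wb→B0 [D]
  11 | W B2 → L0 hit [D]
  12 | R B1 → L1 miss wb→B3 [-]
  13 | W B0 → L0 miss wb→B2 [D]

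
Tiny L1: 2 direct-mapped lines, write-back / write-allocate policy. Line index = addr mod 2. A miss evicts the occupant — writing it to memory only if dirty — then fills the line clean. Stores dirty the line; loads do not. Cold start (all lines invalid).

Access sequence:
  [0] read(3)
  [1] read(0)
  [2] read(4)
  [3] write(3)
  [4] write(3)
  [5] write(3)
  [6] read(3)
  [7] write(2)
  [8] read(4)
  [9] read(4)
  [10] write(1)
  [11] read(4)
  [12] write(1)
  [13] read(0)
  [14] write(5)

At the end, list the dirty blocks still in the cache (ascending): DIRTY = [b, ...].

DIRTY = [5]

0: R B3 → L1 miss [-]
1: R B0 → L0 miss [-]
2: R B4 → L0 miss [-]
3: W B3 → L1 hit [D]
4: W B3 → L1 hit [D]
5: W B3 → L1 hit [D]
6: R B3 → L1 hit [D]
7: W B2 → L0 miss [D]
8: R B4 → L0 miss wb→B2 [-]
9: R B4 → L0 hit [-]
10: W B1 → L1 miss wb→B3 [D]
11: R B4 → L0 hit [-]
12: W B1 → L1 hit [D]
13: R B0 → L0 miss [-]
14: W B5 → L1 miss wb→B1 [D]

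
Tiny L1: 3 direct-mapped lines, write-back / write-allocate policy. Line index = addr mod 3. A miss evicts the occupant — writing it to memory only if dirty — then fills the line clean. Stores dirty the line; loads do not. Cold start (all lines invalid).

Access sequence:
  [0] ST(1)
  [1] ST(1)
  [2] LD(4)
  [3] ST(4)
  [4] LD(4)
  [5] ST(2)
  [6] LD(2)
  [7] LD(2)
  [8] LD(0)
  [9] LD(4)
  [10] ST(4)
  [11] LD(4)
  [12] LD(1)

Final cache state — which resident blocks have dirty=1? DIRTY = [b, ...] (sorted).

  0 | W B1 → L1 miss [D]
  1 | W B1 → L1 hit [D]
  2 | R B4 → L1 miss wb→B1 [-]
  3 | W B4 → L1 hit [D]
  4 | R B4 → L1 hit [D]
  5 | W B2 → L2 miss [D]
  6 | R B2 → L2 hit [D]
  7 | R B2 → L2 hit [D]
  8 | R B0 → L0 miss [-]
  9 | R B4 → L1 hit [D]
  10 | W B4 → L1 hit [D]
  11 | R B4 → L1 hit [D]
  12 | R B1 → L1 miss wb→B4 [-]

DIRTY = [2]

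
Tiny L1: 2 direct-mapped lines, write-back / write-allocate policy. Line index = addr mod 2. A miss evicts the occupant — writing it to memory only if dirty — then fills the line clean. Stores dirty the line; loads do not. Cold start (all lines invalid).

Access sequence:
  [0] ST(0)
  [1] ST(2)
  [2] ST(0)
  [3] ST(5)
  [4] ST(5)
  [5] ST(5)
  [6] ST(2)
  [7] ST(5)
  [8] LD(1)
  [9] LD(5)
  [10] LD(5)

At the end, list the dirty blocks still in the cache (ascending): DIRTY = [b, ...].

  0 | W B0 → L0 miss [D]
  1 | W B2 → L0 miss wb→B0 [D]
  2 | W B0 → L0 miss wb→B2 [D]
  3 | W B5 → L1 miss [D]
  4 | W B5 → L1 hit [D]
  5 | W B5 → L1 hit [D]
  6 | W B2 → L0 miss wb→B0 [D]
  7 | W B5 → L1 hit [D]
  8 | R B1 → L1 miss wb→B5 [-]
  9 | R B5 → L1 miss [-]
  10 | R B5 → L1 hit [-]

DIRTY = [2]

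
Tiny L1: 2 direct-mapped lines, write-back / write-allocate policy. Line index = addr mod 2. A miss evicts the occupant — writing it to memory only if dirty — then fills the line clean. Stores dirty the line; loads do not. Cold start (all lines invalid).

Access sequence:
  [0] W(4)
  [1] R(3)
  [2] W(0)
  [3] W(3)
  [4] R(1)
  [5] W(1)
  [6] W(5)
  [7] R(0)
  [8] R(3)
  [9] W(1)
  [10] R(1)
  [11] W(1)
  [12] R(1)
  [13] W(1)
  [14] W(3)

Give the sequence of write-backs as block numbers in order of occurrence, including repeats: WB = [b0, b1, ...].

0: W B4 -> L0 miss  d=D]
1: R B3 -> L1 miss  d=-]
2: W B0 -> L0 miss wb->B4  d=D]
3: W B3 -> L1 hit  d=D]
4: R B1 -> L1 miss wb->B3  d=-]
5: W B1 -> L1 hit  d=D]
6: W B5 -> L1 miss wb->B1  d=D]
7: R B0 -> L0 hit  d=D]
8: R B3 -> L1 miss wb->B5  d=-]
9: W B1 -> L1 miss  d=D]
10: R B1 -> L1 hit  d=D]
11: W B1 -> L1 hit  d=D]
12: R B1 -> L1 hit  d=D]
13: W B1 -> L1 hit  d=D]
14: W B3 -> L1 miss wb->B1  d=D]

WB = [4, 3, 1, 5, 1]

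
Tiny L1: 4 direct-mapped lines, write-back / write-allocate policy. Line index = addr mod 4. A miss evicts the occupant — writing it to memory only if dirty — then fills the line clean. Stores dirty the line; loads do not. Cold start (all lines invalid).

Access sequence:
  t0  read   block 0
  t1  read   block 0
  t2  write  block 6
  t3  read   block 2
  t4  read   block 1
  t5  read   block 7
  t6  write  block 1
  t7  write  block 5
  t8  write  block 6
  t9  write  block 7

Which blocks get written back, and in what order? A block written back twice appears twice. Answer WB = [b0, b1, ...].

WB = [6, 1]

0: R B0 -> L0 miss  d=-]
1: R B0 -> L0 hit  d=-]
2: W B6 -> L2 miss  d=D]
3: R B2 -> L2 miss wb->B6  d=-]
4: R B1 -> L1 miss  d=-]
5: R B7 -> L3 miss  d=-]
6: W B1 -> L1 hit  d=D]
7: W B5 -> L1 miss wb->B1  d=D]
8: W B6 -> L2 miss  d=D]
9: W B7 -> L3 hit  d=D]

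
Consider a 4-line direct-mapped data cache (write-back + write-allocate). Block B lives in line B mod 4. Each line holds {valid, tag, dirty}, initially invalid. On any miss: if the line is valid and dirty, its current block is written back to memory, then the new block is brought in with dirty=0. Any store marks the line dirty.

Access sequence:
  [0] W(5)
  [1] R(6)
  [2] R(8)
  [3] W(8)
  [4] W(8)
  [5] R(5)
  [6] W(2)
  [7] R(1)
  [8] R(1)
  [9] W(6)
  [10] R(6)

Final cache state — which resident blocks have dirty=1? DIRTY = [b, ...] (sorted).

DIRTY = [6, 8]

0: W B5 → L1 miss [D]
1: R B6 → L2 miss [-]
2: R B8 → L0 miss [-]
3: W B8 → L0 hit [D]
4: W B8 → L0 hit [D]
5: R B5 → L1 hit [D]
6: W B2 → L2 miss [D]
7: R B1 → L1 miss wb→B5 [-]
8: R B1 → L1 hit [-]
9: W B6 → L2 miss wb→B2 [D]
10: R B6 → L2 hit [D]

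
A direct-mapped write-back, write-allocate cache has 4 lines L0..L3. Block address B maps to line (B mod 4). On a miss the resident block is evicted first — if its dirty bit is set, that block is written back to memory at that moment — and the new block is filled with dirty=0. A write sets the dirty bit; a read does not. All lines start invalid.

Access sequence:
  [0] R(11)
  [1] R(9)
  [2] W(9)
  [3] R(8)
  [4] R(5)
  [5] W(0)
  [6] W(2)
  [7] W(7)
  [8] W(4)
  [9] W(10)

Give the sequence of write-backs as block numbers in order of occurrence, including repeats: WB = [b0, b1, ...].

WB = [9, 0, 2]

  0 | R B11 → L3 miss [-]
  1 | R B9 → L1 miss [-]
  2 | W B9 → L1 hit [D]
  3 | R B8 → L0 miss [-]
  4 | R B5 → L1 miss wb→B9 [-]
  5 | W B0 → L0 miss [D]
  6 | W B2 → L2 miss [D]
  7 | W B7 → L3 miss [D]
  8 | W B4 → L0 miss wb→B0 [D]
  9 | W B10 → L2 miss wb→B2 [D]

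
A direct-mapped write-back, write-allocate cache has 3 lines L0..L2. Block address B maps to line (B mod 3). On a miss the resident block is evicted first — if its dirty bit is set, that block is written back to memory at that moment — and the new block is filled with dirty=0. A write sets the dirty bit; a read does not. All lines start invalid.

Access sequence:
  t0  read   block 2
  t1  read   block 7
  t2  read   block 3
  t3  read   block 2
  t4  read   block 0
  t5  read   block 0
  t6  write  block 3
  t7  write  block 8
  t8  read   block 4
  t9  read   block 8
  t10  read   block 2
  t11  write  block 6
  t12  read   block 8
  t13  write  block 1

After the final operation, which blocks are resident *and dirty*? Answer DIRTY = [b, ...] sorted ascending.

0: R B2 -> L2 miss  d=-]
1: R B7 -> L1 miss  d=-]
2: R B3 -> L0 miss  d=-]
3: R B2 -> L2 hit  d=-]
4: R B0 -> L0 miss  d=-]
5: R B0 -> L0 hit  d=-]
6: W B3 -> L0 miss  d=D]
7: W B8 -> L2 miss  d=D]
8: R B4 -> L1 miss  d=-]
9: R B8 -> L2 hit  d=D]
10: R B2 -> L2 miss wb->B8  d=-]
11: W B6 -> L0 miss wb->B3  d=D]
12: R B8 -> L2 miss  d=-]
13: W B1 -> L1 miss  d=D]

DIRTY = [1, 6]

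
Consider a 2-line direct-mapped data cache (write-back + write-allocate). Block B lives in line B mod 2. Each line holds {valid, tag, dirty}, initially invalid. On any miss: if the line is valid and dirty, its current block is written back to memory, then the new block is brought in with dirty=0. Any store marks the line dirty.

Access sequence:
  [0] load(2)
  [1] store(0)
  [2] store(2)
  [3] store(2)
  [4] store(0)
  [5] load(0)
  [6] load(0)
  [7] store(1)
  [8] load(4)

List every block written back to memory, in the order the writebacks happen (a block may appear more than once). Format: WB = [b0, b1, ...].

WB = [0, 2, 0]

0: R B2 → L0 miss [-]
1: W B0 → L0 miss [D]
2: W B2 → L0 miss wb→B0 [D]
3: W B2 → L0 hit [D]
4: W B0 → L0 miss wb→B2 [D]
5: R B0 → L0 hit [D]
6: R B0 → L0 hit [D]
7: W B1 → L1 miss [D]
8: R B4 → L0 miss wb→B0 [-]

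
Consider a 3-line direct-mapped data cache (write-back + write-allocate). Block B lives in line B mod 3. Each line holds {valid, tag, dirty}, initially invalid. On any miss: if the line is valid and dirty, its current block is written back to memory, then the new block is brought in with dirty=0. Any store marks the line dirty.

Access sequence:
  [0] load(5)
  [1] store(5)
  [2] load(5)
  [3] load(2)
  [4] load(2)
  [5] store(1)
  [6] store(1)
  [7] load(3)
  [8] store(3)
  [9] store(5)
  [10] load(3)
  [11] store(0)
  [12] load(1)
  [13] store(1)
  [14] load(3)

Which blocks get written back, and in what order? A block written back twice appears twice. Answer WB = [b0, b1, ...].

WB = [5, 3, 0]

0: R B5 → L2 miss [-]
1: W B5 → L2 hit [D]
2: R B5 → L2 hit [D]
3: R B2 → L2 miss wb→B5 [-]
4: R B2 → L2 hit [-]
5: W B1 → L1 miss [D]
6: W B1 → L1 hit [D]
7: R B3 → L0 miss [-]
8: W B3 → L0 hit [D]
9: W B5 → L2 miss [D]
10: R B3 → L0 hit [D]
11: W B0 → L0 miss wb→B3 [D]
12: R B1 → L1 hit [D]
13: W B1 → L1 hit [D]
14: R B3 → L0 miss wb→B0 [-]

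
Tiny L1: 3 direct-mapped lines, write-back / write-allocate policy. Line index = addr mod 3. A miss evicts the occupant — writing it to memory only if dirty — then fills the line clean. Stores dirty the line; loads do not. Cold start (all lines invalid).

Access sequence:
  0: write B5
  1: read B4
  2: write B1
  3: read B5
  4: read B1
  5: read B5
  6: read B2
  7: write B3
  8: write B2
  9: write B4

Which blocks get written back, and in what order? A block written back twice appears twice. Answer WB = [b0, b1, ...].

WB = [5, 1]

0: W B5 -> L2 miss  d=D]
1: R B4 -> L1 miss  d=-]
2: W B1 -> L1 miss  d=D]
3: R B5 -> L2 hit  d=D]
4: R B1 -> L1 hit  d=D]
5: R B5 -> L2 hit  d=D]
6: R B2 -> L2 miss wb->B5  d=-]
7: W B3 -> L0 miss  d=D]
8: W B2 -> L2 hit  d=D]
9: W B4 -> L1 miss wb->B1  d=D]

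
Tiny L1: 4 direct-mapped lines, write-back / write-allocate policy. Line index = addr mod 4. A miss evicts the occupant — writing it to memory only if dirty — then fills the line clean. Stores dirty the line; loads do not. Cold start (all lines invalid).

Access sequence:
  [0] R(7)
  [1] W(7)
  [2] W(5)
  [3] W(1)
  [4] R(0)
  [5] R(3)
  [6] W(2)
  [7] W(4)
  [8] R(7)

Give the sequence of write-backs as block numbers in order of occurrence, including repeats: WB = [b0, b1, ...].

WB = [5, 7]

0: R B7 -> L3 miss  d=-]
1: W B7 -> L3 hit  d=D]
2: W B5 -> L1 miss  d=D]
3: W B1 -> L1 miss wb->B5  d=D]
4: R B0 -> L0 miss  d=-]
5: R B3 -> L3 miss wb->B7  d=-]
6: W B2 -> L2 miss  d=D]
7: W B4 -> L0 miss  d=D]
8: R B7 -> L3 miss  d=-]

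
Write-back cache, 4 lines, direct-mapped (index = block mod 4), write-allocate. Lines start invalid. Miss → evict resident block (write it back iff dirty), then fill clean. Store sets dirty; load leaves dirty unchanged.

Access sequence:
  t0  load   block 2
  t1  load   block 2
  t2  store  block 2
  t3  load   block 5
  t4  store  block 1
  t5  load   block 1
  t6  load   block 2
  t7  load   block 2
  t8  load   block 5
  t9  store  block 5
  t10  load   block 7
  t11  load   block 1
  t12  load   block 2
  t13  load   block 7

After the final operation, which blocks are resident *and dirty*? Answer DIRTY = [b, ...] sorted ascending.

0: R B2 -> L2 miss  d=-]
1: R B2 -> L2 hit  d=-]
2: W B2 -> L2 hit  d=D]
3: R B5 -> L1 miss  d=-]
4: W B1 -> L1 miss  d=D]
5: R B1 -> L1 hit  d=D]
6: R B2 -> L2 hit  d=D]
7: R B2 -> L2 hit  d=D]
8: R B5 -> L1 miss wb->B1  d=-]
9: W B5 -> L1 hit  d=D]
10: R B7 -> L3 miss  d=-]
11: R B1 -> L1 miss wb->B5  d=-]
12: R B2 -> L2 hit  d=D]
13: R B7 -> L3 hit  d=-]

DIRTY = [2]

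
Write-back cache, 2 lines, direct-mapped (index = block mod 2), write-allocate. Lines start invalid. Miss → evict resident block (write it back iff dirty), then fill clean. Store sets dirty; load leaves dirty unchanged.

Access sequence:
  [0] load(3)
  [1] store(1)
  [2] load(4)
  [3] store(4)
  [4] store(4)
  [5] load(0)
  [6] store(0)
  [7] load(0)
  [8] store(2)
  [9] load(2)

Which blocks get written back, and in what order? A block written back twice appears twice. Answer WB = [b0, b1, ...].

  0 | R B3 → L1 miss [-]
  1 | W B1 → L1 miss [D]
  2 | R B4 → L0 miss [-]
  3 | W B4 → L0 hit [D]
  4 | W B4 → L0 hit [D]
  5 | R B0 → L0 miss wb→B4 [-]
  6 | W B0 → L0 hit [D]
  7 | R B0 → L0 hit [D]
  8 | W B2 → L0 miss wb→B0 [D]
  9 | R B2 → L0 hit [D]

WB = [4, 0]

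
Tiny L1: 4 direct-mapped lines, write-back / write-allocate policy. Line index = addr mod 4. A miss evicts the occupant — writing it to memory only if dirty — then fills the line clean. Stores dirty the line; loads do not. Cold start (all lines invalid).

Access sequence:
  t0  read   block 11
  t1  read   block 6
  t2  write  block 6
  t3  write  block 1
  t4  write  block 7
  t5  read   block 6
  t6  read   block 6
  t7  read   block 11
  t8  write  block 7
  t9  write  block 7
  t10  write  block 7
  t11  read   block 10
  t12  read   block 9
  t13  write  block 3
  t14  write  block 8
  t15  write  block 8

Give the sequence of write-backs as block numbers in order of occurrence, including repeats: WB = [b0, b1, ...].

0: R B11 → L3 miss [-]
1: R B6 → L2 miss [-]
2: W B6 → L2 hit [D]
3: W B1 → L1 miss [D]
4: W B7 → L3 miss [D]
5: R B6 → L2 hit [D]
6: R B6 → L2 hit [D]
7: R B11 → L3 miss wb→B7 [-]
8: W B7 → L3 miss [D]
9: W B7 → L3 hit [D]
10: W B7 → L3 hit [D]
11: R B10 → L2 miss wb→B6 [-]
12: R B9 → L1 miss wb→B1 [-]
13: W B3 → L3 miss wb→B7 [D]
14: W B8 → L0 miss [D]
15: W B8 → L0 hit [D]

WB = [7, 6, 1, 7]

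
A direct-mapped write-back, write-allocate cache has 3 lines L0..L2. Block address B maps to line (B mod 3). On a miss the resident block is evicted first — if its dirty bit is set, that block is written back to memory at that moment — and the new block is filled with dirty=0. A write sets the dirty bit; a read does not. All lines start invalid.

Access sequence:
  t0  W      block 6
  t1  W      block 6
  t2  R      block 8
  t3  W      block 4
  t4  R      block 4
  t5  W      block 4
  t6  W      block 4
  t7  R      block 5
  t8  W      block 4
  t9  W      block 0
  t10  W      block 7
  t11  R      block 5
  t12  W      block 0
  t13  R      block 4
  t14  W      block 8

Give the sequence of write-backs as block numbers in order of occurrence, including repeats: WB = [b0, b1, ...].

WB = [6, 4, 7]

0: W B6 -> L0 miss  d=D]
1: W B6 -> L0 hit  d=D]
2: R B8 -> L2 miss  d=-]
3: W B4 -> L1 miss  d=D]
4: R B4 -> L1 hit  d=D]
5: W B4 -> L1 hit  d=D]
6: W B4 -> L1 hit  d=D]
7: R B5 -> L2 miss  d=-]
8: W B4 -> L1 hit  d=D]
9: W B0 -> L0 miss wb->B6  d=D]
10: W B7 -> L1 miss wb->B4  d=D]
11: R B5 -> L2 hit  d=-]
12: W B0 -> L0 hit  d=D]
13: R B4 -> L1 miss wb->B7  d=-]
14: W B8 -> L2 miss  d=D]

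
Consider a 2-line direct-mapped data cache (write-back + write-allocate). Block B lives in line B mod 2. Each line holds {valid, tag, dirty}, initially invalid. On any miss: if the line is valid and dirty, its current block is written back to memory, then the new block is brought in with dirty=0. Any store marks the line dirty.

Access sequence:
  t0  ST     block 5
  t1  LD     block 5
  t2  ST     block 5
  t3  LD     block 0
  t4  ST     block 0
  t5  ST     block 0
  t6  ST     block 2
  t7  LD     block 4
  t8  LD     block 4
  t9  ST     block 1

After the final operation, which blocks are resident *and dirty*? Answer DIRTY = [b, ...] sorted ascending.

DIRTY = [1]

  0 | W B5 → L1 miss [D]
  1 | R B5 → L1 hit [D]
  2 | W B5 → L1 hit [D]
  3 | R B0 → L0 miss [-]
  4 | W B0 → L0 hit [D]
  5 | W B0 → L0 hit [D]
  6 | W B2 → L0 miss wb→B0 [D]
  7 | R B4 → L0 miss wb→B2 [-]
  8 | R B4 → L0 hit [-]
  9 | W B1 → L1 miss wb→B5 [D]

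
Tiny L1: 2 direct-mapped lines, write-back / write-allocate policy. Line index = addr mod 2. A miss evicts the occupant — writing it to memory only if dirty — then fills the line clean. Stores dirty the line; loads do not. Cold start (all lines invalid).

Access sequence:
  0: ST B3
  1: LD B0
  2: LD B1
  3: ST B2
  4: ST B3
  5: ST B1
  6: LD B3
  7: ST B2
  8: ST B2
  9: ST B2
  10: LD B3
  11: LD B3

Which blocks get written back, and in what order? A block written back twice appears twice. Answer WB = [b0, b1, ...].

WB = [3, 3, 1]

0: W B3 → L1 miss [D]
1: R B0 → L0 miss [-]
2: R B1 → L1 miss wb→B3 [-]
3: W B2 → L0 miss [D]
4: W B3 → L1 miss [D]
5: W B1 → L1 miss wb→B3 [D]
6: R B3 → L1 miss wb→B1 [-]
7: W B2 → L0 hit [D]
8: W B2 → L0 hit [D]
9: W B2 → L0 hit [D]
10: R B3 → L1 hit [-]
11: R B3 → L1 hit [-]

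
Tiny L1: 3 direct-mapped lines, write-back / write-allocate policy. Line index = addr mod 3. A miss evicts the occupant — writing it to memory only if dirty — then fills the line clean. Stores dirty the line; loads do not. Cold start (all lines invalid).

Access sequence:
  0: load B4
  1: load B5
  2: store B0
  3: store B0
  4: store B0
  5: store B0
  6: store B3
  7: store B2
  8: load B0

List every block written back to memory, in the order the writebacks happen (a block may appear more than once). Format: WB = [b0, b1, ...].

0: R B4 → L1 miss [-]
1: R B5 → L2 miss [-]
2: W B0 → L0 miss [D]
3: W B0 → L0 hit [D]
4: W B0 → L0 hit [D]
5: W B0 → L0 hit [D]
6: W B3 → L0 miss wb→B0 [D]
7: W B2 → L2 miss [D]
8: R B0 → L0 miss wb→B3 [-]

WB = [0, 3]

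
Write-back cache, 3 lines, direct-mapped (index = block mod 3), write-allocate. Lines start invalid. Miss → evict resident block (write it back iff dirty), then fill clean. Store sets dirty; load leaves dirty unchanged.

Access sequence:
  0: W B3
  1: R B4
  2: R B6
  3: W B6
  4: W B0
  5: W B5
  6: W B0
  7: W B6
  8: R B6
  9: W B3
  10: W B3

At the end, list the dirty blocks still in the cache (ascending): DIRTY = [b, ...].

DIRTY = [3, 5]

0: W B3 → L0 miss [D]
1: R B4 → L1 miss [-]
2: R B6 → L0 miss wb→B3 [-]
3: W B6 → L0 hit [D]
4: W B0 → L0 miss wb→B6 [D]
5: W B5 → L2 miss [D]
6: W B0 → L0 hit [D]
7: W B6 → L0 miss wb→B0 [D]
8: R B6 → L0 hit [D]
9: W B3 → L0 miss wb→B6 [D]
10: W B3 → L0 hit [D]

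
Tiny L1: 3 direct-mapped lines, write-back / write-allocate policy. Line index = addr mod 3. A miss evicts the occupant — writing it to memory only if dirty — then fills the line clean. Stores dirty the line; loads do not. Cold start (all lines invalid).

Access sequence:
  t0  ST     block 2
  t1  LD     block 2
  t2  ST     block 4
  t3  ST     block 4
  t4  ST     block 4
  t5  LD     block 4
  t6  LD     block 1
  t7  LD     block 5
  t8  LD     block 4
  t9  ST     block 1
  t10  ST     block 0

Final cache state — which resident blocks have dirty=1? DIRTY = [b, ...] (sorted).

DIRTY = [0, 1]

  0 | W B2 → L2 miss [D]
  1 | R B2 → L2 hit [D]
  2 | W B4 → L1 miss [D]
  3 | W B4 → L1 hit [D]
  4 | W B4 → L1 hit [D]
  5 | R B4 → L1 hit [D]
  6 | R B1 → L1 miss wb→B4 [-]
  7 | R B5 → L2 miss wb→B2 [-]
  8 | R B4 → L1 miss [-]
  9 | W B1 → L1 miss [D]
  10 | W B0 → L0 miss [D]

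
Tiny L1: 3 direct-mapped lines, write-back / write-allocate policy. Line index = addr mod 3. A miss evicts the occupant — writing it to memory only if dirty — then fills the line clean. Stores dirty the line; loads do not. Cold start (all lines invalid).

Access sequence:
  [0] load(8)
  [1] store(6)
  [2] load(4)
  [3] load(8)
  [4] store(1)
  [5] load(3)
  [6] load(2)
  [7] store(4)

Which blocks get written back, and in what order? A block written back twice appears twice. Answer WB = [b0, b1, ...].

WB = [6, 1]

0: R B8 → L2 miss [-]
1: W B6 → L0 miss [D]
2: R B4 → L1 miss [-]
3: R B8 → L2 hit [-]
4: W B1 → L1 miss [D]
5: R B3 → L0 miss wb→B6 [-]
6: R B2 → L2 miss [-]
7: W B4 → L1 miss wb→B1 [D]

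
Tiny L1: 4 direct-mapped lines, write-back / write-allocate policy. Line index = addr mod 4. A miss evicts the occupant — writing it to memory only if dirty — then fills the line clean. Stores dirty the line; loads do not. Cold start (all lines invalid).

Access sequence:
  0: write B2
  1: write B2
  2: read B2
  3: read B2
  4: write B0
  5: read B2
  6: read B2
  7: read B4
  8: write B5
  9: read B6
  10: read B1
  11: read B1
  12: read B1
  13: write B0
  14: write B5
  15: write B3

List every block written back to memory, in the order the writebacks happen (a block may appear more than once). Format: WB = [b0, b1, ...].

0: W B2 -> L2 miss  d=D]
1: W B2 -> L2 hit  d=D]
2: R B2 -> L2 hit  d=D]
3: R B2 -> L2 hit  d=D]
4: W B0 -> L0 miss  d=D]
5: R B2 -> L2 hit  d=D]
6: R B2 -> L2 hit  d=D]
7: R B4 -> L0 miss wb->B0  d=-]
8: W B5 -> L1 miss  d=D]
9: R B6 -> L2 miss wb->B2  d=-]
10: R B1 -> L1 miss wb->B5  d=-]
11: R B1 -> L1 hit  d=-]
12: R B1 -> L1 hit  d=-]
13: W B0 -> L0 miss  d=D]
14: W B5 -> L1 miss  d=D]
15: W B3 -> L3 miss  d=D]

WB = [0, 2, 5]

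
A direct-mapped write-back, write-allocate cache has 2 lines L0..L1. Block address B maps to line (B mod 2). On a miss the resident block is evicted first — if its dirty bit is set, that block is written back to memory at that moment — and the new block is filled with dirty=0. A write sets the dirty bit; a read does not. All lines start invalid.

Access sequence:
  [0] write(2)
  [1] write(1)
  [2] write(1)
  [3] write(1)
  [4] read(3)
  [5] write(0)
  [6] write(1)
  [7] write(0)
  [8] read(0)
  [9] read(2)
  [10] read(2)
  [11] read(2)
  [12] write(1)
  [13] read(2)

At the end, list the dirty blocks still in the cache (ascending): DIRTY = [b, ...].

0: W B2 → L0 miss [D]
1: W B1 → L1 miss [D]
2: W B1 → L1 hit [D]
3: W B1 → L1 hit [D]
4: R B3 → L1 miss wb→B1 [-]
5: W B0 → L0 miss wb→B2 [D]
6: W B1 → L1 miss [D]
7: W B0 → L0 hit [D]
8: R B0 → L0 hit [D]
9: R B2 → L0 miss wb→B0 [-]
10: R B2 → L0 hit [-]
11: R B2 → L0 hit [-]
12: W B1 → L1 hit [D]
13: R B2 → L0 hit [-]

DIRTY = [1]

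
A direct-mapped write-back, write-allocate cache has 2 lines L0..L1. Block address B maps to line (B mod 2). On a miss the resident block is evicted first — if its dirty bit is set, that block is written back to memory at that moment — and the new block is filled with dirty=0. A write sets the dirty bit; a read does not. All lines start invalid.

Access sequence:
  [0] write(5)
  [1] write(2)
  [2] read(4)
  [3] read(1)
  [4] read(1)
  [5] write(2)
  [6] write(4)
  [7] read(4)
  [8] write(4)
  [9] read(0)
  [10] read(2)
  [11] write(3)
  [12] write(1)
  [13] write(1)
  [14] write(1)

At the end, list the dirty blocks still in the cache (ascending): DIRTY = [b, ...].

DIRTY = [1]

0: W B5 -> L1 miss  d=D]
1: W B2 -> L0 miss  d=D]
2: R B4 -> L0 miss wb->B2  d=-]
3: R B1 -> L1 miss wb->B5  d=-]
4: R B1 -> L1 hit  d=-]
5: W B2 -> L0 miss  d=D]
6: W B4 -> L0 miss wb->B2  d=D]
7: R B4 -> L0 hit  d=D]
8: W B4 -> L0 hit  d=D]
9: R B0 -> L0 miss wb->B4  d=-]
10: R B2 -> L0 miss  d=-]
11: W B3 -> L1 miss  d=D]
12: W B1 -> L1 miss wb->B3  d=D]
13: W B1 -> L1 hit  d=D]
14: W B1 -> L1 hit  d=D]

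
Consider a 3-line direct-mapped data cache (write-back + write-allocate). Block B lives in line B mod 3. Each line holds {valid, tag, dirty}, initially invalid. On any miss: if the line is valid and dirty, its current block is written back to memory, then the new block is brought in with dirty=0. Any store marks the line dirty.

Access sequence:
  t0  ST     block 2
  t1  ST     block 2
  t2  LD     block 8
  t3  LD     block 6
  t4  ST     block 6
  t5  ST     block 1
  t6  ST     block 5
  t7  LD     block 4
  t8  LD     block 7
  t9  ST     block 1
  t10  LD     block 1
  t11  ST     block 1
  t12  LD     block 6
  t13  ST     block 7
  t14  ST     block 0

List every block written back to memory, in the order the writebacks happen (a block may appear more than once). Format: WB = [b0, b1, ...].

WB = [2, 1, 1, 6]

0: W B2 -> L2 miss  d=D]
1: W B2 -> L2 hit  d=D]
2: R B8 -> L2 miss wb->B2  d=-]
3: R B6 -> L0 miss  d=-]
4: W B6 -> L0 hit  d=D]
5: W B1 -> L1 miss  d=D]
6: W B5 -> L2 miss  d=D]
7: R B4 -> L1 miss wb->B1  d=-]
8: R B7 -> L1 miss  d=-]
9: W B1 -> L1 miss  d=D]
10: R B1 -> L1 hit  d=D]
11: W B1 -> L1 hit  d=D]
12: R B6 -> L0 hit  d=D]
13: W B7 -> L1 miss wb->B1  d=D]
14: W B0 -> L0 miss wb->B6  d=D]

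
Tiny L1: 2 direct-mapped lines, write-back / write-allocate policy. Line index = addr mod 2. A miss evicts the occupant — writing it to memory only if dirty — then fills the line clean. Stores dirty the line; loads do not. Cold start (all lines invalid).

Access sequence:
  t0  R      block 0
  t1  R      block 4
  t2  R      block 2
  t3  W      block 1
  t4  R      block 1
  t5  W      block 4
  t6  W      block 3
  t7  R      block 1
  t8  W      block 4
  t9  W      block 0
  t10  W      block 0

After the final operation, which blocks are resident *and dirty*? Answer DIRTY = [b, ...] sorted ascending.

DIRTY = [0]

  0 | R B0 → L0 miss [-]
  1 | R B4 → L0 miss [-]
  2 | R B2 → L0 miss [-]
  3 | W B1 → L1 miss [D]
  4 | R B1 → L1 hit [D]
  5 | W B4 → L0 miss [D]
  6 | W B3 → L1 miss wb→B1 [D]
  7 | R B1 → L1 miss wb→B3 [-]
  8 | W B4 → L0 hit [D]
  9 | W B0 → L0 miss wb→B4 [D]
  10 | W B0 → L0 hit [D]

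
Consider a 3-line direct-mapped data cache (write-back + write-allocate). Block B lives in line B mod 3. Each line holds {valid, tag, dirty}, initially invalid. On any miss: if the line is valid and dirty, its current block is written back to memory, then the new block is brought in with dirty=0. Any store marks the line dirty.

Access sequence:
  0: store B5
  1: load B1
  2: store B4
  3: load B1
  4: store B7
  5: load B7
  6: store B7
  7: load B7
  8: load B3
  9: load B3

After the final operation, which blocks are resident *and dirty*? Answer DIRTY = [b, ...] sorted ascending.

  0 | W B5 → L2 miss [D]
  1 | R B1 → L1 miss [-]
  2 | W B4 → L1 miss [D]
  3 | R B1 → L1 miss wb→B4 [-]
  4 | W B7 → L1 miss [D]
  5 | R B7 → L1 hit [D]
  6 | W B7 → L1 hit [D]
  7 | R B7 → L1 hit [D]
  8 | R B3 → L0 miss [-]
  9 | R B3 → L0 hit [-]

DIRTY = [5, 7]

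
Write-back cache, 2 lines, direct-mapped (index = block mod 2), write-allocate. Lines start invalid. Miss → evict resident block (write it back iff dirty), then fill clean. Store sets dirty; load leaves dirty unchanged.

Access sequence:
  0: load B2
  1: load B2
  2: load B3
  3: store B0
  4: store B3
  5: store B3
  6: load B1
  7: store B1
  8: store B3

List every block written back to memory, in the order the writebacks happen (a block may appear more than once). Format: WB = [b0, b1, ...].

WB = [3, 1]

0: R B2 → L0 miss [-]
1: R B2 → L0 hit [-]
2: R B3 → L1 miss [-]
3: W B0 → L0 miss [D]
4: W B3 → L1 hit [D]
5: W B3 → L1 hit [D]
6: R B1 → L1 miss wb→B3 [-]
7: W B1 → L1 hit [D]
8: W B3 → L1 miss wb→B1 [D]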